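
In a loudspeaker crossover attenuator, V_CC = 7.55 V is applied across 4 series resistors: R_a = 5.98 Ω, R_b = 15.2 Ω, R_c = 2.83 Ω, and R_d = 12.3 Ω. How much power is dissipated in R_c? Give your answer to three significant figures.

P ≈ 0.122 W

ΣR = 36.31 Ω → I = 7.55/36.31 = 0.2079 A.
V(R_c) = I·R = 0.5884 V; P = V·I = 0.5884 × 0.2079 = 0.1224 W.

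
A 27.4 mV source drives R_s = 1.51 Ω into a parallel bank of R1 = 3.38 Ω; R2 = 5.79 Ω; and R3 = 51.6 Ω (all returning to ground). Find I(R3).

I ≈ 0.306 mA

Equivalent of the parallel group: R_p = 2.049 Ω.
Node voltage V_A = V_CC · R_p/(R_s + R_p) = 27.4 × 0.5758 = 15.78 mV.
Branch current I = V_A/R3 = 15.78/51.6 = 0.3057 mA.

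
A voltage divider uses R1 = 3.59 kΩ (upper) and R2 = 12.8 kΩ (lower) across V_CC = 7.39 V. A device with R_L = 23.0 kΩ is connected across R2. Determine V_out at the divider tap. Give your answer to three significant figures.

V_out ≈ 5.14 V

The load sits in parallel with R2, giving an effective lower resistance R2' = R2·R_L/(R2+R_L) = 8.223 kΩ.
Now apply the divider: V_out = 7.39 × 0.6961 = 5.144 V.
(Unloaded it would be 5.77 V; the load pulls it down.)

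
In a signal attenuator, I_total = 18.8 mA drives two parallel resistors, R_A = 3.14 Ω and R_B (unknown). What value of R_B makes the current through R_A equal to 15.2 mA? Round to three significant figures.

R_B ≈ 13.3 Ω

The fraction through R_A equals R_B/(R_A+R_B).
With f = 0.8085, R_B = R_A · f/(1−f) = 3.14 × 4.222 = 13.26 Ω.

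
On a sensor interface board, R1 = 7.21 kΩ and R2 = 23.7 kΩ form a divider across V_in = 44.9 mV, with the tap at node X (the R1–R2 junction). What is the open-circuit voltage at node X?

V_th ≈ 34.4 mV

V_th is the unloaded tap voltage: V_in · R2/(R1+R2) = 44.9 × 0.7667 = 34.43 mV.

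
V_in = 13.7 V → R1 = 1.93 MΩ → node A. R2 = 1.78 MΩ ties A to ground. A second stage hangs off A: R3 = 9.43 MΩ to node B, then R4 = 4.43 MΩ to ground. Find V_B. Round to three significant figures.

Node A sees R2 in parallel with the series input of stage 2, R3 + R4 = 13.86 MΩ.
Effective lower resistance at A: R2 ‖ 13.86 = 1.577 MΩ.
So V_A = 13.7 × 0.4497 = 6.161 V.
Then the unloaded second divider: V_B = V_A × R4/(R3+R4) = 6.161 × 0.3196 = 1.969 V.

V_B ≈ 1.97 V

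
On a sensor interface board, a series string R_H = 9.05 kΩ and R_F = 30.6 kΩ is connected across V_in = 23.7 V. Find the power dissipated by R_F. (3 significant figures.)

P ≈ 10.9 mW

Series current I = V_in/ΣR = 23.7/39.65 = 0.5977 mA.
P(R_F) = I²·R_F = (0.5977)² × 30.6 = 10.93 mW.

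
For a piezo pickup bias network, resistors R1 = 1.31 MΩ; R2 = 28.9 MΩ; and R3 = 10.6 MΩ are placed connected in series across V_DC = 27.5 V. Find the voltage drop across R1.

V ≈ 0.883 V

ΣR = 1.31 + 28.9 + 10.6 = 40.81 MΩ.
V = V_DC · R/ΣR = 27.5 × 0.03210 = 0.8827 V.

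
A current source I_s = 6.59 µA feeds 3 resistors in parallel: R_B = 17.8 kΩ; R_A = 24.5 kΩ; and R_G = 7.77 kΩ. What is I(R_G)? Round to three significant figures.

I ≈ 3.76 µA

Conductances: ΣG = 1/17.8 + 1/24.5 + 1/7.77 = 0.2257 (1/kΩ).
Current divider: I(R_G) = I_s · G_k/ΣG = 6.59 × (0.1287/0.2257) = 6.59 × 0.5702 = 3.758 µA.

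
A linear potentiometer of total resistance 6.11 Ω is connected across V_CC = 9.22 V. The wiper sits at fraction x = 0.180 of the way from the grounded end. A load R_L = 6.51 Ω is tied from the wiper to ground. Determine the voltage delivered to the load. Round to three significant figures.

Split the track: R_lower = x·R_p = 1.100 Ω, R_upper = (1−x)·R_p = 5.010 Ω.
(x·R_p) ‖ R_L = 0.9409 Ω.
Then V_out = V_CC · 0.9409/(5.010 + 0.9409) = 1.458 V.
(Unloaded: V_out = x·V_CC = 1.66 V.)

V_out ≈ 1.46 V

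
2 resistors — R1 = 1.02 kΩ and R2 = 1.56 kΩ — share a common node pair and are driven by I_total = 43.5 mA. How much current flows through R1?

I ≈ 26.3 mA

With just two branches, the current splits inversely with resistance.
So I = 43.5 × 1.56/2.580 = 26.30 mA.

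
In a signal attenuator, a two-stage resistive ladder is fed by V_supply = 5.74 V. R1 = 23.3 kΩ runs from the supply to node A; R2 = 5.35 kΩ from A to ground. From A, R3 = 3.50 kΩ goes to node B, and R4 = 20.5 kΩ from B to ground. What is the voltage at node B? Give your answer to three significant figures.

The second stage (R3 + R4 = 24.00 kΩ) loads node A in parallel with R2.
R2 ‖ (R3+R4) = 4.375 kΩ.
V_A = 5.74 × 4.375/(23.3 + 4.375) = 0.9074 V.
Then the unloaded second divider: V_B = V_A × R4/(R3+R4) = 0.9074 × 0.8542 = 0.7750 V.

V_B ≈ 0.775 V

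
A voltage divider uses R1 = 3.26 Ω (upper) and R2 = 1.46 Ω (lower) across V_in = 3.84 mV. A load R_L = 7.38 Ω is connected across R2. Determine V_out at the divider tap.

V_out ≈ 1.05 mV

The load sits in parallel with R2, giving an effective lower resistance R2' = R2·R_L/(R2+R_L) = 1.219 Ω.
Then V_out = V_in · R2'/(R1 + R2') = 3.84 × 1.219/4.479 = 1.045 mV.
(Unloaded it would be 1.19 mV; the load pulls it down.)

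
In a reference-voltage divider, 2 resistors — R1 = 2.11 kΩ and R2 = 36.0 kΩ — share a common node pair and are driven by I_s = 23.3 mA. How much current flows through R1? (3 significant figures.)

I ≈ 22.0 mA

For two parallel branches, I_k = I_s · (other R)/(sum of R).
I(R1) = 23.3 × 36.0/(2.11 + 36.0) = 23.3 × 0.9446 = 22.01 mA.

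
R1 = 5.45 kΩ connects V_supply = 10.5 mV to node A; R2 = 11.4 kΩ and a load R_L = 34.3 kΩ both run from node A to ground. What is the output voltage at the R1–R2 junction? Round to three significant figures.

V_out ≈ 6.41 mV

The load sits in parallel with R2, giving an effective lower resistance R2' = R2·R_L/(R2+R_L) = 8.556 kΩ.
Now apply the divider: V_out = 10.5 × 0.6109 = 6.414 mV.
(Unloaded it would be 7.10 mV; the load pulls it down.)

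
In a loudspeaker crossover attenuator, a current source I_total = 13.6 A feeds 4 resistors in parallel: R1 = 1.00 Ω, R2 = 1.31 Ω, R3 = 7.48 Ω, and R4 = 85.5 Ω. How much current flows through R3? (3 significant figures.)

I ≈ 0.953 A

ΣG = 1/1.00 + 1/1.31 + 1/7.48 + 1/85.5 = 1.909.
By the current-divider rule, I = I_total · G_k/ΣG = 13.6 × 0.07004 = 0.9526 A.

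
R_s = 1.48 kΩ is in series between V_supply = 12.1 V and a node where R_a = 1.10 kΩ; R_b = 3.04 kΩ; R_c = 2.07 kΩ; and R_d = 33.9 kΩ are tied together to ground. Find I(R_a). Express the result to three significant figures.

I ≈ 3.06 mA

Parallel bank: R_p = 1/(1/1.10 + 1/3.04 + 1/2.07 + 1/33.9) = 0.5712 kΩ.
V_A by voltage divider: V_A = 12.1 × 0.5712/(1.48 + 0.5712) = 3.370 V.
I(R_a) = V_A / R_a = 3.370/1.10 = 3.063 mA.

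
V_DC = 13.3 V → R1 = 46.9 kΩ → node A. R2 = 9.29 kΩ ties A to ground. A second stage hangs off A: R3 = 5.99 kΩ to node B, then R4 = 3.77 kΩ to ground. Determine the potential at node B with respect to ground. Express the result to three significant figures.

V_B ≈ 0.473 V

The second stage (R3 + R4 = 9.760 kΩ) loads node A in parallel with R2.
R2 ‖ (R3+R4) = 4.760 kΩ.
So V_A = 13.3 × 0.09213 = 1.225 V.
Stage 2 is unloaded, so V_B = V_A · R4/(R3+R4) = 1.225 × 3.77/9.760 = 0.4733 V.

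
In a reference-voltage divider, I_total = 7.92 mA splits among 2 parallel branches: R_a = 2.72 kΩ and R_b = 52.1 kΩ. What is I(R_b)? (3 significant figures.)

With just two branches, the current splits inversely with resistance.
I(R_b) = 7.92 × 2.72/(2.72 + 52.1) = 7.92 × 0.04962 = 0.3930 mA.

I ≈ 0.393 mA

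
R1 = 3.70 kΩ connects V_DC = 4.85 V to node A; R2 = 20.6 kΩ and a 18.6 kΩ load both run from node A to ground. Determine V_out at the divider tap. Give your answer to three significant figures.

The load sits in parallel with R2, giving an effective lower resistance R2' = R2·R_L/(R2+R_L) = 9.774 kΩ.
Then V_out = V_DC · R2'/(R1 + R2') = 4.85 × 9.774/13.47 = 3.518 V.

V_out ≈ 3.52 V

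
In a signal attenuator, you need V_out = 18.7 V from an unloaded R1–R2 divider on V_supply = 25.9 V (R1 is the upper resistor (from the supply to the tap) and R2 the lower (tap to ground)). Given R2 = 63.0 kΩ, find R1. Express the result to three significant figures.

The divider ratio is R2/(R1+R2) = 18.7/25.9 = 0.7220.
R1 = R2·(1/k − 1) = 63.0 × 0.3850 = 24.26 kΩ.

R1 ≈ 24.3 kΩ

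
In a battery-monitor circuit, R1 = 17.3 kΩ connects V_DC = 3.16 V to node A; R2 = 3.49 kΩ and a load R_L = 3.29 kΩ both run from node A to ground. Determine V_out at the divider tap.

V_out ≈ 0.282 V

The load sits in parallel with R2, giving an effective lower resistance R2' = R2·R_L/(R2+R_L) = 1.694 kΩ.
Voltage divider with the loaded lower leg: V_out = 3.16 × 1.694/(17.3 + 1.694) = 3.16 × 0.08916 = 0.2818 V.
(Unloaded it would be 0.530 V; the load pulls it down.)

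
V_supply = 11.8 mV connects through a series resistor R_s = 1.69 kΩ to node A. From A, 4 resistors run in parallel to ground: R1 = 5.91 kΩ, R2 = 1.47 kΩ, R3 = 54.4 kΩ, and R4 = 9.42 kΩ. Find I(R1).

I ≈ 0.755 µA

Combine the parallel branches: R_p = (1/5.91 + 1/1.47 + 1/54.4 + 1/9.42)⁻¹ = 1.027 kΩ.
Node voltage V_A = V_supply · R_p/(R_s + R_p) = 11.8 × 0.3779 = 4.459 mV.
I(R1) = V_A / R1 = 4.459/5.91 = 0.7546 µA.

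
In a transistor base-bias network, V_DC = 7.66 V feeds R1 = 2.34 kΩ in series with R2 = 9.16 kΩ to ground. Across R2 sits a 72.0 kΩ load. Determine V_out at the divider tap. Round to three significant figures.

The load sits in parallel with R2, giving an effective lower resistance R2' = R2·R_L/(R2+R_L) = 8.126 kΩ.
Voltage divider with the loaded lower leg: V_out = 7.66 × 8.126/(2.34 + 8.126) = 7.66 × 0.7764 = 5.947 V.

V_out ≈ 5.95 V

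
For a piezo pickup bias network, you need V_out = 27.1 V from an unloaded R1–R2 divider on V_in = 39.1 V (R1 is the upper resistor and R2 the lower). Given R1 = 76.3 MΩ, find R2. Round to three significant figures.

R2 ≈ 172 MΩ

The divider ratio is R2/(R1+R2) = 27.1/39.1 = 0.6931.
So R2 = R1 · V_out/(V_in − V_out) = 76.3 × 27.1/(39.1 − 27.1) = 76.3 × 2.258 = 172.3 MΩ.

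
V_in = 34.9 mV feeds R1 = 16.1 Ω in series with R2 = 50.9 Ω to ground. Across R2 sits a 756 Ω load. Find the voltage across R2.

The load sits in parallel with R2, giving an effective lower resistance R2' = R2·R_L/(R2+R_L) = 47.69 Ω.
Now apply the divider: V_out = 34.9 × 0.7476 = 26.09 mV.
(Unloaded it would be 26.5 mV; the load pulls it down.)

V_out ≈ 26.1 mV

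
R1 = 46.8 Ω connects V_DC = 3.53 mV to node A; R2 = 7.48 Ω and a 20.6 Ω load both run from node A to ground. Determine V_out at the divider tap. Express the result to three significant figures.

V_out ≈ 0.370 mV

First combine the lower leg with the load: R2 ‖ R_L = 5.487 Ω.
Then V_out = V_DC · R2'/(R1 + R2') = 3.53 × 5.487/52.29 = 0.3705 mV.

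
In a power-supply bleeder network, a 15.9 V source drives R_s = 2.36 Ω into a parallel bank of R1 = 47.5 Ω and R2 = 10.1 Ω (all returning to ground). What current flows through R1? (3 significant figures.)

Equivalent of the parallel group: R_p = 8.329 Ω.
V_A = 15.9 × 8.329/10.69 = 12.39 V.
Branch current I = V_A/R1 = 12.39/47.5 = 0.2608 A.
(Check via current divider: I_total = 1.488 A; share G_k/ΣG = 0.1753 → same result.)

I ≈ 0.261 A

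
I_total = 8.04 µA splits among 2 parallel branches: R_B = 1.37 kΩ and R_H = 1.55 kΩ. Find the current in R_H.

I ≈ 3.77 µA

For two parallel branches, I_k = I_total · (other R)/(sum of R).
So I = 8.04 × 1.37/2.920 = 3.772 µA.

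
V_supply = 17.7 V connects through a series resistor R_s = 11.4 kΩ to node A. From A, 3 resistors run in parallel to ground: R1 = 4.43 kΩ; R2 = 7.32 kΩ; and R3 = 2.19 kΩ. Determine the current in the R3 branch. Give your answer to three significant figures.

I ≈ 0.782 mA

Combine the parallel branches: R_p = (1/4.43 + 1/7.32 + 1/2.19)⁻¹ = 1.221 kΩ.
V_A = 17.7 × 1.221/12.62 = 1.712 V.
Branch current I = V_A/R3 = 1.712/2.19 = 0.7819 mA.
(Equivalently: I_total = 1.402 mA, then current-divider fraction G_k/ΣG = 0.5576.)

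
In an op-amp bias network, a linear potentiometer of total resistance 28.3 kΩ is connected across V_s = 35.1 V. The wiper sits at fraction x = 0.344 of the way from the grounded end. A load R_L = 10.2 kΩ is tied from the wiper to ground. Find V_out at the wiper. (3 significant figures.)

The pot divides into 18.56 kΩ above the wiper and 9.735 kΩ below.
(x·R_p) ‖ R_L = 4.981 kΩ.
Loaded-divider output: V_out = 35.1 × 0.2115 = 7.425 V.
(Unloaded: V_out = x·V_s = 12.1 V.)

V_out ≈ 7.43 V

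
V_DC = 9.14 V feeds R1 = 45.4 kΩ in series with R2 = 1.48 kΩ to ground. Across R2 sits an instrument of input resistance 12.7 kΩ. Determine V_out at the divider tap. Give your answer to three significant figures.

V_out ≈ 0.259 V

First combine the lower leg with the load: R2 ‖ R_L = 1.326 kΩ.
Now apply the divider: V_out = 9.14 × 0.02837 = 0.2593 V.
(Unloaded it would be 0.289 V; the load pulls it down.)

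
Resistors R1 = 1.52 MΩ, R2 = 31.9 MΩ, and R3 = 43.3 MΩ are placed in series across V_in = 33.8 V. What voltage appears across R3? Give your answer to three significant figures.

ΣR = 1.52 + 31.9 + 43.3 = 76.72 MΩ.
V = V_in · R/ΣR = 33.8 × 0.5644 = 19.08 V.

V ≈ 19.1 V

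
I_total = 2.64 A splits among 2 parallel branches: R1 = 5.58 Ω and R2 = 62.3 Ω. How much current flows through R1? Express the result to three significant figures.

For two parallel branches, I_k = I_total · (other R)/(sum of R).
So I = 2.64 × 62.3/67.88 = 2.423 A.

I ≈ 2.42 A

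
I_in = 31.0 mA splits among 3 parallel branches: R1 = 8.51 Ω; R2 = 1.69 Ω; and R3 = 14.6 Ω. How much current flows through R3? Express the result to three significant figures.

Total conductance ΣG = 1/8.51 + 1/1.69 + 1/14.6 = 0.7777 (units of 1/Ω).
By the current-divider rule, I = I_in · G_k/ΣG = 31.0 × 0.08807 = 2.730 mA.

I ≈ 2.73 mA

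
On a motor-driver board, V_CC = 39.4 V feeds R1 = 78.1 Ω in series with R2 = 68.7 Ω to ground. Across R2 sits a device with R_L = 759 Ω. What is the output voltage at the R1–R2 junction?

The load sits in parallel with R2, giving an effective lower resistance R2' = R2·R_L/(R2+R_L) = 63.00 Ω.
Now apply the divider: V_out = 39.4 × 0.4465 = 17.59 V.

V_out ≈ 17.6 V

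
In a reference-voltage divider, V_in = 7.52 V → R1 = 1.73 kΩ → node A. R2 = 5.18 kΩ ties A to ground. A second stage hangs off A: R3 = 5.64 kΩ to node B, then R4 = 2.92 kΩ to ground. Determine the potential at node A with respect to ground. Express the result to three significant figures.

V_A ≈ 4.90 V

The second stage (R3 + R4 = 8.560 kΩ) loads node A in parallel with R2.
Effective lower resistance at A: R2 ‖ 8.560 = 3.227 kΩ.
First divider: V_A = V_in · 3.227/(1.73 + 3.227) = 4.896 V.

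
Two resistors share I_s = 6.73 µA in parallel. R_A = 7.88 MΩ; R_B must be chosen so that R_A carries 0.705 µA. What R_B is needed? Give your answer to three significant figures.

R_B ≈ 0.922 MΩ

Two-branch current divider: I_A = I_s · R_B/(R_A + R_B).
With f = 0.1048, R_B = R_A · f/(1−f) = 7.88 × 0.1170 = 0.9221 MΩ.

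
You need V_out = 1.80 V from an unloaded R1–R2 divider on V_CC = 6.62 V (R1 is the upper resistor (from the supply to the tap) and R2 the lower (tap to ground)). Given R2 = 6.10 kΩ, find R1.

V_out/V_CC = R2/(R1+R2) = 0.2719.
R1 = R2·(1/k − 1) = 6.10 × 2.678 = 16.33 kΩ.

R1 ≈ 16.3 kΩ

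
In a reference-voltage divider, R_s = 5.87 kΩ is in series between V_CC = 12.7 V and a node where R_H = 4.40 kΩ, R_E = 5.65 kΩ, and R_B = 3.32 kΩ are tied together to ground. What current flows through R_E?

Equivalent of the parallel group: R_p = 1.417 kΩ.
V_A = 12.7 × 1.417/7.287 = 2.470 V.
I(R_E) = V_A / R_E = 2.470/5.65 = 0.4372 mA.

I ≈ 0.437 mA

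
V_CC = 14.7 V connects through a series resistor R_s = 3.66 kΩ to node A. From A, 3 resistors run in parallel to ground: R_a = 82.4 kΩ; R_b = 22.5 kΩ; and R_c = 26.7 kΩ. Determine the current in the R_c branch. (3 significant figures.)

I ≈ 0.410 mA

Equivalent of the parallel group: R_p = 10.63 kΩ.
Node voltage V_A = V_CC · R_p/(R_s + R_p) = 14.7 × 0.7440 = 10.94 V.
Branch current I = V_A/R_c = 10.94/26.7 = 0.4096 mA.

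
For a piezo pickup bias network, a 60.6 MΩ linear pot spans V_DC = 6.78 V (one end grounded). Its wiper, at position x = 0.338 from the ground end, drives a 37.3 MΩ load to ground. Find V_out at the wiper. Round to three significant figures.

V_out ≈ 1.68 V

Split the track: R_lower = x·R_p = 20.48 MΩ, R_upper = (1−x)·R_p = 40.12 MΩ.
R_L loads the lower segment: effective lower R = 13.22 MΩ.
V_out = 6.78 × 13.22/(40.12 + 13.22) = 1.681 V.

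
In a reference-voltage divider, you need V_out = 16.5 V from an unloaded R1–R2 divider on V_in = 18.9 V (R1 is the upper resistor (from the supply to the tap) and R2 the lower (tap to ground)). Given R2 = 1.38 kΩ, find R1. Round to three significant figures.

R1 ≈ 0.201 kΩ

The divider ratio is R2/(R1+R2) = 16.5/18.9 = 0.8730.
So R1 = R2 · (V_in/V_out − 1) = 1.38 × (18.9/16.5 − 1) = 1.38 × 0.1455 = 0.2007 kΩ.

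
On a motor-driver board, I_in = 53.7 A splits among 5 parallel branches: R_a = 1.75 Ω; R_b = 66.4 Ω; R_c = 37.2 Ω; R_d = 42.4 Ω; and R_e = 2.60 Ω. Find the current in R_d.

I ≈ 1.24 A

Conductances: ΣG = 1/1.75 + 1/66.4 + 1/37.2 + 1/42.4 + 1/2.60 = 1.022 (1/Ω).
Current divider: I(R_d) = I_in · G_k/ΣG = 53.7 × (0.02358/1.022) = 53.7 × 0.02309 = 1.240 A.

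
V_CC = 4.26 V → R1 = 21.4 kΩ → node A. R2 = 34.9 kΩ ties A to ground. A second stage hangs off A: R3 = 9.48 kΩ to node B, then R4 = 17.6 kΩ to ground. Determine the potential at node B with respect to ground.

Looking into the second stage from A: R3 + R4 = 27.08 kΩ appears in parallel with R2.
R2 ‖ (R3+R4) = 15.25 kΩ.
V_A = 4.26 × 15.25/(21.4 + 15.25) = 1.772 V.
V_B = V_A × 0.6499 = 1.152 V.

V_B ≈ 1.15 V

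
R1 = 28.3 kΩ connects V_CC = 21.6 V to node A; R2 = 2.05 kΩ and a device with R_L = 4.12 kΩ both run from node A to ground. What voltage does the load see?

First combine the lower leg with the load: R2 ‖ R_L = 1.369 kΩ.
Then V_out = V_CC · R2'/(R1 + R2') = 21.6 × 1.369/29.67 = 0.9966 V.
(Unloaded it would be 1.46 V; the load pulls it down.)

V_out ≈ 0.997 V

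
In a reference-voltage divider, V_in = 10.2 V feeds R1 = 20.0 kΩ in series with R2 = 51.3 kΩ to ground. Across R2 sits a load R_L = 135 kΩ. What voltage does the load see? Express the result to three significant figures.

The load sits in parallel with R2, giving an effective lower resistance R2' = R2·R_L/(R2+R_L) = 37.17 kΩ.
Voltage divider with the loaded lower leg: V_out = 10.2 × 37.17/(20.0 + 37.17) = 10.2 × 0.6502 = 6.632 V.

V_out ≈ 6.63 V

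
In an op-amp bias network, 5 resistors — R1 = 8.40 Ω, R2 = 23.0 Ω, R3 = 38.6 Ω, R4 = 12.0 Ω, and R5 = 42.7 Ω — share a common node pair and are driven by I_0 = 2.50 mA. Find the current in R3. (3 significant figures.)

Conductances: ΣG = 1/8.40 + 1/23.0 + 1/38.6 + 1/12.0 + 1/42.7 = 0.2952 (1/Ω).
By the current-divider rule, I = I_0 · G_k/ΣG = 2.50 × 0.08776 = 0.2194 mA.

I ≈ 0.219 mA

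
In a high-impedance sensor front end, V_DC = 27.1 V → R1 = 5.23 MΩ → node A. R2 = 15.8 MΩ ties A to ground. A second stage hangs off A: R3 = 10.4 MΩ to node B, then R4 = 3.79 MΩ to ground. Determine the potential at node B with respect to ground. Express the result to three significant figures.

V_B ≈ 4.26 V

The second stage (R3 + R4 = 14.19 MΩ) loads node A in parallel with R2.
R2 ‖ (R3+R4) = 7.476 MΩ.
So V_A = 27.1 × 0.5884 = 15.95 V.
Then the unloaded second divider: V_B = V_A × R4/(R3+R4) = 15.95 × 0.2671 = 4.259 V.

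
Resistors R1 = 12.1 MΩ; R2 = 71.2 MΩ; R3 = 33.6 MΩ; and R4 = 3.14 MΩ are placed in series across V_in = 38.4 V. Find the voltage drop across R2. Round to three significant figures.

Total series resistance ΣR = 12.1 + 71.2 + 33.6 + 3.14 = 120.0 MΩ.
Voltage divider: V = V_in · (71.20 / 120.0) = 38.4 × 0.5931 = 22.78 V.

V ≈ 22.8 V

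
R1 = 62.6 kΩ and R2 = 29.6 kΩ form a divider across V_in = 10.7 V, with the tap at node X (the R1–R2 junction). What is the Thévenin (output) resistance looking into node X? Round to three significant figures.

Looking into X with the source shorted: R_th = R1·R2/(R1+R2) = 62.60 × 29.6/92.20 = 20.10 kΩ.

R_th ≈ 20.1 kΩ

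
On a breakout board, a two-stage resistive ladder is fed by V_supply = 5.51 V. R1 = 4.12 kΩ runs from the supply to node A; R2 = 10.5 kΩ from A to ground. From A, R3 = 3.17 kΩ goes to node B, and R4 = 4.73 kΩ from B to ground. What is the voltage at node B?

V_B ≈ 1.72 V

Looking into the second stage from A: R3 + R4 = 7.900 kΩ appears in parallel with R2.
R2 ‖ (R3+R4) = 4.508 kΩ.
V_A = 5.51 × 4.508/(4.12 + 4.508) = 2.879 V.
Stage 2 is unloaded, so V_B = V_A · R4/(R3+R4) = 2.879 × 4.73/7.900 = 1.724 V.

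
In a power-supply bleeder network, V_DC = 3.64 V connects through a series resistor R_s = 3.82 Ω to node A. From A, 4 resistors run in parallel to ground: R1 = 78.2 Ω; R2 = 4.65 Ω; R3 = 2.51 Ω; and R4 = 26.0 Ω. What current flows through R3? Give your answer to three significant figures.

Equivalent of the parallel group: R_p = 1.504 Ω.
V_A by voltage divider: V_A = 3.64 × 1.504/(3.82 + 1.504) = 1.028 V.
Branch current I = V_A/R3 = 1.028/2.51 = 0.4098 A.

I ≈ 0.410 A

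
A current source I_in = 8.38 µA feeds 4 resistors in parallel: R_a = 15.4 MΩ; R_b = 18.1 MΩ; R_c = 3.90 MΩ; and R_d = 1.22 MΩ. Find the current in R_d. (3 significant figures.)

Conductances: ΣG = 1/15.4 + 1/18.1 + 1/3.90 + 1/1.22 = 1.196 (1/MΩ).
By the current-divider rule, I = I_in · G_k/ΣG = 8.38 × 0.6852 = 5.742 µA.

I ≈ 5.74 µA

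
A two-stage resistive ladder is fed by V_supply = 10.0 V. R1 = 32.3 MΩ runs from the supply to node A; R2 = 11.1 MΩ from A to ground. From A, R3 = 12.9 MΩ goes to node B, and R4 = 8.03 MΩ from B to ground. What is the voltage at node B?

V_B ≈ 0.704 V

Looking into the second stage from A: R3 + R4 = 20.93 MΩ appears in parallel with R2.
R2 ‖ (R3+R4) = 7.253 MΩ.
V_A = 10.0 × 7.253/(32.3 + 7.253) = 1.834 V.
Stage 2 is unloaded, so V_B = V_A · R4/(R3+R4) = 1.834 × 8.03/20.93 = 0.7036 V.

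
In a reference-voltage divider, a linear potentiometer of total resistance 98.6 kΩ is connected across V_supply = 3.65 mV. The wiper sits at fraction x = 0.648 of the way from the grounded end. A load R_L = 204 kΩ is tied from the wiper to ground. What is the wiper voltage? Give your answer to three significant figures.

V_out ≈ 2.13 mV

The pot divides into 34.71 kΩ above the wiper and 63.89 kΩ below.
R_L loads the lower segment: effective lower R = 48.65 kΩ.
Loaded-divider output: V_out = 3.65 × 0.5837 = 2.130 mV.
(Unloaded: V_out = x·V_supply = 2.37 mV.)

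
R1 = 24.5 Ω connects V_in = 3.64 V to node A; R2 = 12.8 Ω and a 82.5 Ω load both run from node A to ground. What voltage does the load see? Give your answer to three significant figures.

V_out ≈ 1.13 V

The load sits in parallel with R2, giving an effective lower resistance R2' = R2·R_L/(R2+R_L) = 11.08 Ω.
Now apply the divider: V_out = 3.64 × 0.3114 = 1.134 V.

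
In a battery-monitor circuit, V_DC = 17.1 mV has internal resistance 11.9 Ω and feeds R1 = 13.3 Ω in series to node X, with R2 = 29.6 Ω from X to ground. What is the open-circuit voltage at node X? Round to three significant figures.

R1' = 11.9 + 13.3 = 25.20 Ω (source resistance + R1).
V_th is the unloaded tap voltage: V_DC · R2/(R1'+R2) = 17.1 × 0.5401 = 9.236 mV.

V_th ≈ 9.24 mV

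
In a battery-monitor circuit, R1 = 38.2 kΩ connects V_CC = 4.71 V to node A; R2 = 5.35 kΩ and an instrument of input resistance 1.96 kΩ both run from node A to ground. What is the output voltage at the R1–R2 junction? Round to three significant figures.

The load sits in parallel with R2, giving an effective lower resistance R2' = R2·R_L/(R2+R_L) = 1.434 kΩ.
Voltage divider with the loaded lower leg: V_out = 4.71 × 1.434/(38.2 + 1.434) = 4.71 × 0.03619 = 0.1705 V.
(Unloaded it would be 0.579 V; the load pulls it down.)

V_out ≈ 0.170 V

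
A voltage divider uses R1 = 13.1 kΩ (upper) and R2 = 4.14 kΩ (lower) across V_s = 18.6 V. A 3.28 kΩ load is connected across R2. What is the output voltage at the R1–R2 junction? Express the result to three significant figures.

V_out ≈ 2.28 V

R2 ‖ R_L = (4.14 × 3.28)/(4.14 + 3.28) = 1.830 kΩ.
Voltage divider with the loaded lower leg: V_out = 18.6 × 1.830/(13.1 + 1.830) = 18.6 × 0.1226 = 2.280 V.
(Unloaded it would be 4.47 V; the load pulls it down.)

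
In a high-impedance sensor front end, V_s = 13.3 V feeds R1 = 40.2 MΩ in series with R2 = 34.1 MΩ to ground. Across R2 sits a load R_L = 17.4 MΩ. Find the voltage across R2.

R2 ‖ R_L = (34.1 × 17.4)/(34.1 + 17.4) = 11.52 MΩ.
Voltage divider with the loaded lower leg: V_out = 13.3 × 11.52/(40.2 + 11.52) = 13.3 × 0.2228 = 2.963 V.

V_out ≈ 2.96 V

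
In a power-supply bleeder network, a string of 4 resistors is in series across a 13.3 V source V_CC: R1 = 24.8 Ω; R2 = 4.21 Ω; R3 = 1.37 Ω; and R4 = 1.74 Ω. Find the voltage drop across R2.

V ≈ 1.74 V

Total series resistance ΣR = 24.8 + 4.21 + 1.37 + 1.74 = 32.12 Ω.
By the voltage-divider rule, V = 13.3 × 4.210/32.12 = 1.743 V.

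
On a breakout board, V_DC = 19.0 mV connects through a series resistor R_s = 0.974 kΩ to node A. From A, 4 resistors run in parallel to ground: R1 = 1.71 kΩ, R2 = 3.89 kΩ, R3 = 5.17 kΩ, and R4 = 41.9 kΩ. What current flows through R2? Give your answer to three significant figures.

I ≈ 2.40 µA

Equivalent of the parallel group: R_p = 0.9441 kΩ.
V_A by voltage divider: V_A = 19.0 × 0.9441/(0.974 + 0.9441) = 9.352 mV.
I(R2) = V_A / R2 = 9.352/3.89 = 2.404 µA.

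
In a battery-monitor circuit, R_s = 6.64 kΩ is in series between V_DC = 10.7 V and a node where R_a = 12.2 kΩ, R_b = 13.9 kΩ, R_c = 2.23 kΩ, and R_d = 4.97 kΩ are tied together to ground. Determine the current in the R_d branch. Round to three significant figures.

I ≈ 0.340 mA

Equivalent of the parallel group: R_p = 1.244 kΩ.
V_A by voltage divider: V_A = 10.7 × 1.244/(6.64 + 1.244) = 1.689 V.
I(R_d) = V_A / R_d = 1.689/4.97 = 0.3398 mA.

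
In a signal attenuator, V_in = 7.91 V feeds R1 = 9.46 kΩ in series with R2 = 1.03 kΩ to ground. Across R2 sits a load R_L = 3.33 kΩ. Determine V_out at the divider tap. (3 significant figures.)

The load sits in parallel with R2, giving an effective lower resistance R2' = R2·R_L/(R2+R_L) = 0.7867 kΩ.
Now apply the divider: V_out = 7.91 × 0.07677 = 0.6073 V.
(Unloaded it would be 0.777 V; the load pulls it down.)

V_out ≈ 0.607 V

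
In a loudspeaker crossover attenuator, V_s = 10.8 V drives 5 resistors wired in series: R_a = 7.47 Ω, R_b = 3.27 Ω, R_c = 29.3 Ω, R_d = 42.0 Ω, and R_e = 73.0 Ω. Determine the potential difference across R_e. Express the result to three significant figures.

V ≈ 5.09 V

Series total: ΣR = 7.47 + 3.27 + 29.3 + 42.0 + 73.0 = 155.0 Ω.
V = V_s · R/ΣR = 10.8 × 0.4708 = 5.085 V.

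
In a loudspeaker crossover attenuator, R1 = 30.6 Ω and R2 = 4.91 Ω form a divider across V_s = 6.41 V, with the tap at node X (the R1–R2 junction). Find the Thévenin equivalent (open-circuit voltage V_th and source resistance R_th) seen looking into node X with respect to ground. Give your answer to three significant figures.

V_th is the unloaded tap voltage: V_s · R2/(R1+R2) = 6.41 × 0.1383 = 0.8863 V.
Zeroing V_s shorts the top of R1 to ground, so R_th = R1 ‖ R2 = 4.231 Ω.

V_th ≈ 0.886 V, R_th ≈ 4.23 Ω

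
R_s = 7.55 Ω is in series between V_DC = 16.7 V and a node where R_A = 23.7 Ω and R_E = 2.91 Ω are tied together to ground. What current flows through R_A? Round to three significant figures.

I ≈ 0.180 A

Combine the parallel branches: R_p = (1/23.7 + 1/2.91)⁻¹ = 2.592 Ω.
V_A = 16.7 × 2.592/10.14 = 4.268 V.
I(R_A) = V_A / R_A = 4.268/23.7 = 0.1801 A.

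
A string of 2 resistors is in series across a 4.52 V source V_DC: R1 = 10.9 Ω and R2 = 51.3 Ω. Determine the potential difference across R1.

V ≈ 0.792 V

Total series resistance ΣR = 10.9 + 51.3 = 62.20 Ω.
By the voltage-divider rule, V = 4.52 × 10.90/62.20 = 0.7921 V.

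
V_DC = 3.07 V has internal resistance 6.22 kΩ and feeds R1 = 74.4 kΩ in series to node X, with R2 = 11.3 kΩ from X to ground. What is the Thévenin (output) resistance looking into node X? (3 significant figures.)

R1' = 6.22 + 74.4 = 80.62 kΩ (source resistance + R1).
With V_DC suppressed (replaced by a short), R_th = R1' ‖ R2 = (80.62 × 11.3)/(80.62 + 11.3) = 9.911 kΩ.

R_th ≈ 9.91 kΩ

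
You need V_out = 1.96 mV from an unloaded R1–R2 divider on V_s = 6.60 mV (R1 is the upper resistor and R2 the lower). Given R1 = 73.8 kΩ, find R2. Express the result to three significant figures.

The divider ratio is R2/(R1+R2) = 1.96/6.60 = 0.2970.
So R2 = R1 · V_out/(V_s − V_out) = 73.8 × 1.96/(6.60 − 1.96) = 73.8 × 0.4224 = 31.17 kΩ.

R2 ≈ 31.2 kΩ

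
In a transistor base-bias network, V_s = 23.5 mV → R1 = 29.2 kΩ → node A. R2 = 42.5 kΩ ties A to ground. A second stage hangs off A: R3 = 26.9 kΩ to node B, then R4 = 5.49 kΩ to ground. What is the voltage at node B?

The second stage (R3 + R4 = 32.39 kΩ) loads node A in parallel with R2.
Effective lower resistance at A: R2 ‖ 32.39 = 18.38 kΩ.
So V_A = 23.5 × 0.3863 = 9.078 mV.
Then the unloaded second divider: V_B = V_A × R4/(R3+R4) = 9.078 × 0.1695 = 1.539 mV.

V_B ≈ 1.54 mV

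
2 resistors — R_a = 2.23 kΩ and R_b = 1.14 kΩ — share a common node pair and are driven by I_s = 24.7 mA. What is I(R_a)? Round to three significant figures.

Two-branch current divider: I_k = I_s · R_other/(R_1 + R_2).
I(R_a) = 24.7 × 1.14/(2.23 + 1.14) = 24.7 × 0.3383 = 8.355 mA.

I ≈ 8.36 mA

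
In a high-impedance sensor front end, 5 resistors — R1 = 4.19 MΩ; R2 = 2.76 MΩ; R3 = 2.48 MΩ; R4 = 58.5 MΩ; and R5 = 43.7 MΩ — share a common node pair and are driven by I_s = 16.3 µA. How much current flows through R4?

I ≈ 0.267 µA

ΣG = 1/4.19 + 1/2.76 + 1/2.48 + 1/58.5 + 1/43.7 = 1.044.
By the current-divider rule, I = I_s · G_k/ΣG = 16.3 × 0.01637 = 0.2668 µA.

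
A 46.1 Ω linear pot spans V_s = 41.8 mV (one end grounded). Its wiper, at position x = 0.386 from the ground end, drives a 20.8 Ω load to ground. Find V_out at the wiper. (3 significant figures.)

Split the track: R_lower = x·R_p = 17.79 Ω, R_upper = (1−x)·R_p = 28.31 Ω.
Lower segment in parallel with the load: 17.79 ‖ 20.8 = 9.590 Ω.
Loaded-divider output: V_out = 41.8 × 0.2531 = 10.58 mV.

V_out ≈ 10.6 mV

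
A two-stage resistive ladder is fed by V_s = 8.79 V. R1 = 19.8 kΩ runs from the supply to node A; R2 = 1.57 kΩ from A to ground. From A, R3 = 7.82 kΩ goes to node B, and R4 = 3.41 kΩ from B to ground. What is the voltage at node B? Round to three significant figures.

Node A sees R2 in parallel with the series input of stage 2, R3 + R4 = 11.23 kΩ.
Effective lower resistance at A: R2 ‖ 11.23 = 1.377 kΩ.
First divider: V_A = V_s · 1.377/(19.8 + 1.377) = 0.5717 V.
Then the unloaded second divider: V_B = V_A × R4/(R3+R4) = 0.5717 × 0.3037 = 0.1736 V.

V_B ≈ 0.174 V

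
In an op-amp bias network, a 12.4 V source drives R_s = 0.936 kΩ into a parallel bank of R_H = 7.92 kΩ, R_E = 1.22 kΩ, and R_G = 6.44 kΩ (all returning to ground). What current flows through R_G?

I ≈ 0.948 mA

Parallel bank: R_p = 1/(1/7.92 + 1/1.22 + 1/6.44) = 0.9081 kΩ.
V_A = 12.4 × 0.9081/1.844 = 6.106 V.
Branch current I = V_A/R_G = 6.106/6.44 = 0.9482 mA.
(Equivalently: I_total = 6.724 mA, then current-divider fraction G_k/ΣG = 0.1410.)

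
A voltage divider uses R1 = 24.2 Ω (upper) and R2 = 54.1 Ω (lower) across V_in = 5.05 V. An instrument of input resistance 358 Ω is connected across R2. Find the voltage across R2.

R2 ‖ R_L = (54.1 × 358)/(54.1 + 358) = 47.00 Ω.
Then V_out = V_in · R2'/(R1 + R2') = 5.05 × 47.00/71.20 = 3.334 V.

V_out ≈ 3.33 V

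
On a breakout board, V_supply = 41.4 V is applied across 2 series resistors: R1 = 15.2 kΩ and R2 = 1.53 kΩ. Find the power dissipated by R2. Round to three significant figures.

P ≈ 9.37 mW

ΣR = 16.73 kΩ → I = 41.4/16.73 = 2.475 mA.
P(R2) = I²·R2 = (2.475)² × 1.53 = 9.369 mW.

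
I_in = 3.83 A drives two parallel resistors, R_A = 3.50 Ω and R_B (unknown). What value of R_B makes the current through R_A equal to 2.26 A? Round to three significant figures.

R_B ≈ 5.04 Ω

The fraction through R_A equals R_B/(R_A+R_B).
2.26/3.83 = R_B/(R_A + R_B) → R_B = R_A · (0.5901)/(1 − 0.5901) = 3.50 × 1.439 = 5.038 Ω.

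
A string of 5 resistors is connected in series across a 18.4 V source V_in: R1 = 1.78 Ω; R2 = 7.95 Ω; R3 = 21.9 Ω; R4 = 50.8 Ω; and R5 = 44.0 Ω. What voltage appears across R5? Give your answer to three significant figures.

V ≈ 6.40 V

Series total: ΣR = 1.78 + 7.95 + 21.9 + 50.8 + 44.0 = 126.4 Ω.
Voltage divider: V = V_in · (44.00 / 126.4) = 18.4 × 0.3480 = 6.404 V.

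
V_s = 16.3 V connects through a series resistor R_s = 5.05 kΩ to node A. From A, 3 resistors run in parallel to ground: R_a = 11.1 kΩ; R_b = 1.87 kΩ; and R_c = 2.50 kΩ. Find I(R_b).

Combine the parallel branches: R_p = (1/11.1 + 1/1.87 + 1/2.50)⁻¹ = 0.9758 kΩ.
V_A by voltage divider: V_A = 16.3 × 0.9758/(5.05 + 0.9758) = 2.639 V.
I(R_b) = V_A / R_b = 2.639/1.87 = 1.411 mA.
(Equivalently: I_total = 2.705 mA, then current-divider fraction G_k/ΣG = 0.5218.)

I ≈ 1.41 mA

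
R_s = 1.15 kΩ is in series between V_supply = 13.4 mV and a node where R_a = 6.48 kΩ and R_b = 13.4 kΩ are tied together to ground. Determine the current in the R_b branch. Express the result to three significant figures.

I ≈ 0.792 µA

Equivalent of the parallel group: R_p = 4.368 kΩ.
V_A by voltage divider: V_A = 13.4 × 4.368/(1.15 + 4.368) = 10.61 mV.
Branch current I = V_A/R_b = 10.61/13.4 = 0.7916 µA.
(Equivalently: I_total = 2.429 µA, then current-divider fraction G_k/ΣG = 0.3260.)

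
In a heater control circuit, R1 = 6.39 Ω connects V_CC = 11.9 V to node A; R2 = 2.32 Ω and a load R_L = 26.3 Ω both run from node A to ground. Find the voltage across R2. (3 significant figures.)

The load sits in parallel with R2, giving an effective lower resistance R2' = R2·R_L/(R2+R_L) = 2.132 Ω.
Voltage divider with the loaded lower leg: V_out = 11.9 × 2.132/(6.39 + 2.132) = 11.9 × 0.2502 = 2.977 V.

V_out ≈ 2.98 V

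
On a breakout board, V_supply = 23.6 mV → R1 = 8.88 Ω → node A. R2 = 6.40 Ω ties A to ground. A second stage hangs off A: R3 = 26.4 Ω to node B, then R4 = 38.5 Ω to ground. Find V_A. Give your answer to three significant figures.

V_A ≈ 9.35 mV

Looking into the second stage from A: R3 + R4 = 64.90 Ω appears in parallel with R2.
R2 ‖ (R3+R4) = 5.826 Ω.
First divider: V_A = V_supply · 5.826/(8.88 + 5.826) = 9.349 mV.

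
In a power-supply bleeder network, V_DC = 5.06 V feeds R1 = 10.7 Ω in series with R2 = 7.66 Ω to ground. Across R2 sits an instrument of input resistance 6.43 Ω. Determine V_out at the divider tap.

First combine the lower leg with the load: R2 ‖ R_L = 3.496 Ω.
Voltage divider with the loaded lower leg: V_out = 5.06 × 3.496/(10.7 + 3.496) = 5.06 × 0.2462 = 1.246 V.
(Unloaded it would be 2.11 V; the load pulls it down.)

V_out ≈ 1.25 V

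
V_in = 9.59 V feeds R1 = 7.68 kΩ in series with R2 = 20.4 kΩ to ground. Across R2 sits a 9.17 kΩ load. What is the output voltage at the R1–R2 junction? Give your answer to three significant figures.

First combine the lower leg with the load: R2 ‖ R_L = 6.326 kΩ.
Now apply the divider: V_out = 9.59 × 0.4517 = 4.332 V.

V_out ≈ 4.33 V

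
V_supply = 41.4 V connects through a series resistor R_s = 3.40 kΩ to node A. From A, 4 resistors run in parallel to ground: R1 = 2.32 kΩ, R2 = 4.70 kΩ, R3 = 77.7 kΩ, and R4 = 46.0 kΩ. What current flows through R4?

I ≈ 0.272 mA

Equivalent of the parallel group: R_p = 1.474 kΩ.
V_A = 41.4 × 1.474/4.874 = 12.52 V.
Branch current I = V_A/R4 = 12.52/46.0 = 0.2722 mA.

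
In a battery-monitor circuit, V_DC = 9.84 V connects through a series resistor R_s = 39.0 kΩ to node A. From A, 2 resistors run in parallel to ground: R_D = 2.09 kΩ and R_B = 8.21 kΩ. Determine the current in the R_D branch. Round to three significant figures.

I ≈ 0.193 mA

Parallel bank: R_p = 1/(1/2.09 + 1/8.21) = 1.666 kΩ.
Node voltage V_A = V_DC · R_p/(R_s + R_p) = 9.84 × 0.04097 = 0.4031 V.
Branch current I = V_A/R_D = 0.4031/2.09 = 0.1929 mA.
(Equivalently: I_total = 0.2420 mA, then current-divider fraction G_k/ΣG = 0.7971.)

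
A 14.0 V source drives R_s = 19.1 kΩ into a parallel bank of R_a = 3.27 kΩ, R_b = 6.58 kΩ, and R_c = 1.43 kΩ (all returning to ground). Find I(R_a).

Combine the parallel branches: R_p = (1/3.27 + 1/6.58 + 1/1.43)⁻¹ = 0.8642 kΩ.
V_A by voltage divider: V_A = 14.0 × 0.8642/(19.1 + 0.8642) = 0.6061 V.
Branch current I = V_A/R_a = 0.6061/3.27 = 0.1853 mA.
(Check via current divider: I_total = 0.7013 mA; share G_k/ΣG = 0.2643 → same result.)

I ≈ 0.185 mA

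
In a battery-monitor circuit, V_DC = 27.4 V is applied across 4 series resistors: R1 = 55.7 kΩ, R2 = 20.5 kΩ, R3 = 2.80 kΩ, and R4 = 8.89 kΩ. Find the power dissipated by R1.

The common current is I = 27.4/87.89 = 0.3118 mA.
P = I²R = 0.09719 × 55.7 = 5.413 mW.

P ≈ 5.41 mW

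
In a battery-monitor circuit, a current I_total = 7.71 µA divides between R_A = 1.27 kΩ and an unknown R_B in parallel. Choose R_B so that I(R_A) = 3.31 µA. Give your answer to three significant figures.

R_B ≈ 0.955 kΩ

In a two-way split, I_A/I_total = R_B/(R_A + R_B).
With f = 0.4293, R_B = R_A · f/(1−f) = 1.27 × 0.7523 = 0.9554 kΩ.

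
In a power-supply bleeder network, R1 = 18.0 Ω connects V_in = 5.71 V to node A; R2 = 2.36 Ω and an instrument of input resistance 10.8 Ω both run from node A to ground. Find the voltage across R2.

V_out ≈ 0.555 V

The load sits in parallel with R2, giving an effective lower resistance R2' = R2·R_L/(R2+R_L) = 1.937 Ω.
Voltage divider with the loaded lower leg: V_out = 5.71 × 1.937/(18.0 + 1.937) = 5.71 × 0.09715 = 0.5547 V.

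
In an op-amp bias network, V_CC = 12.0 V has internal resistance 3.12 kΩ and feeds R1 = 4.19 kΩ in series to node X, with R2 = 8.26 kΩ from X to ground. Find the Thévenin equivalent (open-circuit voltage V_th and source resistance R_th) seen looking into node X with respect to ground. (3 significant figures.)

R1' = 3.12 + 4.19 = 7.310 kΩ (source resistance + R1).
Open-circuit (no load on X): V_th = V_CC · R2/(R1' + R2) = 12.0 × 8.26/(7.310 + 8.26) = 6.366 V.
Zeroing V_CC shorts the top of R1' to ground, so R_th = R1' ‖ R2 = 3.878 kΩ.

V_th ≈ 6.37 V, R_th ≈ 3.88 kΩ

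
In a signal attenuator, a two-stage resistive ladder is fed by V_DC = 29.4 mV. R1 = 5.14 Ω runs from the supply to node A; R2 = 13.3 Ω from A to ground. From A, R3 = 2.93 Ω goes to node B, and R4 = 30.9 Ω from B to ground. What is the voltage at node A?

V_A ≈ 19.1 mV

Looking into the second stage from A: R3 + R4 = 33.83 Ω appears in parallel with R2.
Effective lower resistance at A: R2 ‖ 33.83 = 9.547 Ω.
So V_A = 29.4 × 0.6500 = 19.11 mV.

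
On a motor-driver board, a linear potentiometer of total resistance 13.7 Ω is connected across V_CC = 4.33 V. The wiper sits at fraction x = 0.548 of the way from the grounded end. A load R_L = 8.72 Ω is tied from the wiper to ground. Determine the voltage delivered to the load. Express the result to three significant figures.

Lower segment x·R_p = 7.508 Ω; upper segment (1−x)·R_p = 6.192 Ω.
R_L loads the lower segment: effective lower R = 4.034 Ω.
Loaded-divider output: V_out = 4.33 × 0.3945 = 1.708 V.

V_out ≈ 1.71 V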